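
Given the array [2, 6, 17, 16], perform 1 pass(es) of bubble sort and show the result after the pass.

After pass 1: [2, 6, 16, 17] (1 swaps)
Total swaps: 1


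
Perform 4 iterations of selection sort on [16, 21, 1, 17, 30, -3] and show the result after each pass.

Pass 1: Select minimum -3 at index 5, swap -> [-3, 21, 1, 17, 30, 16]
Pass 2: Select minimum 1 at index 2, swap -> [-3, 1, 21, 17, 30, 16]
Pass 3: Select minimum 16 at index 5, swap -> [-3, 1, 16, 17, 30, 21]
Pass 4: Select minimum 17 at index 3, swap -> [-3, 1, 16, 17, 30, 21]


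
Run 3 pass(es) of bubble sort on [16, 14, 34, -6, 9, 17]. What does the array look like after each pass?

After pass 1: [14, 16, -6, 9, 17, 34] (4 swaps)
After pass 2: [14, -6, 9, 16, 17, 34] (2 swaps)
After pass 3: [-6, 9, 14, 16, 17, 34] (2 swaps)
Total swaps: 8


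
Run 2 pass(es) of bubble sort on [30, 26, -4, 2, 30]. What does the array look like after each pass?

After pass 1: [26, -4, 2, 30, 30] (3 swaps)
After pass 2: [-4, 2, 26, 30, 30] (2 swaps)
Total swaps: 5


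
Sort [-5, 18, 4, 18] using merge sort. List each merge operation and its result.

Divide and conquer:
  Merge [-5] + [18] -> [-5, 18]
  Merge [4] + [18] -> [4, 18]
  Merge [-5, 18] + [4, 18] -> [-5, 4, 18, 18]


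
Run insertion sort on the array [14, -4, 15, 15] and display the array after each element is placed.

First element 14 is already 'sorted'
Insert -4: shifted 1 elements -> [-4, 14, 15, 15]
Insert 15: shifted 0 elements -> [-4, 14, 15, 15]
Insert 15: shifted 0 elements -> [-4, 14, 15, 15]


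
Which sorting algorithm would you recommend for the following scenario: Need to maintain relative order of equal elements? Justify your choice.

Best choice: Merge sort or Insertion sort
Reason: Both are stable; quicksort and heapsort are not stable


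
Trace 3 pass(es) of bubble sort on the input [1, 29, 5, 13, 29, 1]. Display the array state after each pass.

After pass 1: [1, 5, 13, 29, 1, 29] (3 swaps)
After pass 2: [1, 5, 13, 1, 29, 29] (1 swaps)
After pass 3: [1, 5, 1, 13, 29, 29] (1 swaps)
Total swaps: 5


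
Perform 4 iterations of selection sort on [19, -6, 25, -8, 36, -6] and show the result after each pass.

Pass 1: Select minimum -8 at index 3, swap -> [-8, -6, 25, 19, 36, -6]
Pass 2: Select minimum -6 at index 1, swap -> [-8, -6, 25, 19, 36, -6]
Pass 3: Select minimum -6 at index 5, swap -> [-8, -6, -6, 19, 36, 25]
Pass 4: Select minimum 19 at index 3, swap -> [-8, -6, -6, 19, 36, 25]


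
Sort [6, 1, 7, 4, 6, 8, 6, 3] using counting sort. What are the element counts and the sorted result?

Count array: [0, 1, 0, 1, 1, 0, 3, 1, 1]
(count[i] = number of elements equal to i)
Cumulative count: [0, 1, 1, 2, 3, 3, 6, 7, 8]
Sorted: [1, 3, 4, 6, 6, 6, 7, 8]


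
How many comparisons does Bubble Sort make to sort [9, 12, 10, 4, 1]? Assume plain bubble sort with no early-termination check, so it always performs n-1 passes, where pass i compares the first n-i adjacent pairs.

Pass 1: compare adjacent pairs (0,1)..(3,4) = 4 comparison(s), 3 swap(s) -> [9, 10, 4, 1, 12]
Pass 2: compare adjacent pairs (0,1)..(2,3) = 3 comparison(s), 2 swap(s) -> [9, 4, 1, 10, 12]
Pass 3: compare adjacent pairs (0,1)..(1,2) = 2 comparison(s), 2 swap(s) -> [4, 1, 9, 10, 12]
Pass 4: compare adjacent pairs (0,1)..(0,1) = 1 comparison(s), 1 swap(s) -> [1, 4, 9, 10, 12]
Total comparisons: 4 + 3 + 2 + 1 = 10


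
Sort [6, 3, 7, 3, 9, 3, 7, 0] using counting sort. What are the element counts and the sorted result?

Count array: [1, 0, 0, 3, 0, 0, 1, 2, 0, 1]
(count[i] = number of elements equal to i)
Cumulative count: [1, 1, 1, 4, 4, 4, 5, 7, 7, 8]
Sorted: [0, 3, 3, 3, 6, 7, 7, 9]


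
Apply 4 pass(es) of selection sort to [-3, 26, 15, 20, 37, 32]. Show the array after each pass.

Pass 1: Select minimum -3 at index 0, swap -> [-3, 26, 15, 20, 37, 32]
Pass 2: Select minimum 15 at index 2, swap -> [-3, 15, 26, 20, 37, 32]
Pass 3: Select minimum 20 at index 3, swap -> [-3, 15, 20, 26, 37, 32]
Pass 4: Select minimum 26 at index 3, swap -> [-3, 15, 20, 26, 37, 32]


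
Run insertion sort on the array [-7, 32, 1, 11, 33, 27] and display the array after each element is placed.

First element -7 is already 'sorted'
Insert 32: shifted 0 elements -> [-7, 32, 1, 11, 33, 27]
Insert 1: shifted 1 elements -> [-7, 1, 32, 11, 33, 27]
Insert 11: shifted 1 elements -> [-7, 1, 11, 32, 33, 27]
Insert 33: shifted 0 elements -> [-7, 1, 11, 32, 33, 27]
Insert 27: shifted 2 elements -> [-7, 1, 11, 27, 32, 33]


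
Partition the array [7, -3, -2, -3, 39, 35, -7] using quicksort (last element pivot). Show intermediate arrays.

Partition 1: pivot=-7 at index 0 -> [-7, -3, -2, -3, 39, 35, 7]
Partition 2: pivot=7 at index 4 -> [-7, -3, -2, -3, 7, 35, 39]
Partition 3: pivot=-3 at index 2 -> [-7, -3, -3, -2, 7, 35, 39]
Partition 4: pivot=39 at index 6 -> [-7, -3, -3, -2, 7, 35, 39]


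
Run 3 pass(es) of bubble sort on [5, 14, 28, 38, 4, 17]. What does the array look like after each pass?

After pass 1: [5, 14, 28, 4, 17, 38] (2 swaps)
After pass 2: [5, 14, 4, 17, 28, 38] (2 swaps)
After pass 3: [5, 4, 14, 17, 28, 38] (1 swaps)
Total swaps: 5


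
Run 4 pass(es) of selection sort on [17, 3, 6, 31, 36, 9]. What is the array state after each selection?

Pass 1: Select minimum 3 at index 1, swap -> [3, 17, 6, 31, 36, 9]
Pass 2: Select minimum 6 at index 2, swap -> [3, 6, 17, 31, 36, 9]
Pass 3: Select minimum 9 at index 5, swap -> [3, 6, 9, 31, 36, 17]
Pass 4: Select minimum 17 at index 5, swap -> [3, 6, 9, 17, 36, 31]


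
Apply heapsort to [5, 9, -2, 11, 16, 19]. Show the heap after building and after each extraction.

Build heap: [19, 16, 5, 11, 9, -2]
Extract 19: [16, 11, 5, -2, 9, 19]
Extract 16: [11, 9, 5, -2, 16, 19]
Extract 11: [9, -2, 5, 11, 16, 19]
Extract 9: [5, -2, 9, 11, 16, 19]
Extract 5: [-2, 5, 9, 11, 16, 19]


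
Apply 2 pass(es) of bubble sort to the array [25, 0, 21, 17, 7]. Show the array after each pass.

After pass 1: [0, 21, 17, 7, 25] (4 swaps)
After pass 2: [0, 17, 7, 21, 25] (2 swaps)
Total swaps: 6


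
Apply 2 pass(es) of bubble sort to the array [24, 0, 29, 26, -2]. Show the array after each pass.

After pass 1: [0, 24, 26, -2, 29] (3 swaps)
After pass 2: [0, 24, -2, 26, 29] (1 swaps)
Total swaps: 4


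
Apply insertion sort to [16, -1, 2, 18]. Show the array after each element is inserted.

First element 16 is already 'sorted'
Insert -1: shifted 1 elements -> [-1, 16, 2, 18]
Insert 2: shifted 1 elements -> [-1, 2, 16, 18]
Insert 18: shifted 0 elements -> [-1, 2, 16, 18]


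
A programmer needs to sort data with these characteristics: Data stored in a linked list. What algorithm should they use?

Best choice: Merge sort
Reason: Merge sort doesn't require random access; can be done in O(1) extra space for linked lists


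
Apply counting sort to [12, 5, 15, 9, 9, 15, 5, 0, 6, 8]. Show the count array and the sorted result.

Count array: [1, 0, 0, 0, 0, 2, 1, 0, 1, 2, 0, 0, 1, 0, 0, 2]
(count[i] = number of elements equal to i)
Cumulative count: [1, 1, 1, 1, 1, 3, 4, 4, 5, 7, 7, 7, 8, 8, 8, 10]
Sorted: [0, 5, 5, 6, 8, 9, 9, 12, 15, 15]


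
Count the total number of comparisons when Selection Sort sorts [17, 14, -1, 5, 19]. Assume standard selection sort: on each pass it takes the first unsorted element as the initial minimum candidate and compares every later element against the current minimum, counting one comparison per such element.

Pass 1: scan indices 1..4 for the minimum = 4 comparison(s); min is -1, place at index 0 -> [-1, 14, 17, 5, 19]
Pass 2: scan indices 2..4 for the minimum = 3 comparison(s); min is 5, place at index 1 -> [-1, 5, 17, 14, 19]
Pass 3: scan indices 3..4 for the minimum = 2 comparison(s); min is 14, place at index 2 -> [-1, 5, 14, 17, 19]
Pass 4: scan indices 4..4 for the minimum = 1 comparison(s); min is 17, place at index 3 -> [-1, 5, 14, 17, 19]
Selection sort always scans the whole unsorted suffix, so the count is (n-1) + (n-2) + ... + 1 = n(n-1)/2 = 5*4/2 = 10 regardless of the input order.
Total comparisons: 4 + 3 + 2 + 1 = 10


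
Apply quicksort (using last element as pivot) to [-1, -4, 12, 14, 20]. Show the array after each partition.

Partition 1: pivot=20 at index 4 -> [-1, -4, 12, 14, 20]
Partition 2: pivot=14 at index 3 -> [-1, -4, 12, 14, 20]
Partition 3: pivot=12 at index 2 -> [-1, -4, 12, 14, 20]
Partition 4: pivot=-4 at index 0 -> [-4, -1, 12, 14, 20]


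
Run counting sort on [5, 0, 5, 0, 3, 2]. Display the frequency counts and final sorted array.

Count array: [2, 0, 1, 1, 0, 2]
(count[i] = number of elements equal to i)
Cumulative count: [2, 2, 3, 4, 4, 6]
Sorted: [0, 0, 2, 3, 5, 5]


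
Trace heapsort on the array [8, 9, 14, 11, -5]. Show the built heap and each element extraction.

Build heap: [14, 11, 8, 9, -5]
Extract 14: [11, 9, 8, -5, 14]
Extract 11: [9, -5, 8, 11, 14]
Extract 9: [8, -5, 9, 11, 14]
Extract 8: [-5, 8, 9, 11, 14]


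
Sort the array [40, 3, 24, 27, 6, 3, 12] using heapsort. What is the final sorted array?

Build heap: [40, 27, 24, 3, 6, 3, 12]
Extract 40: [27, 12, 24, 3, 6, 3, 40]
Extract 27: [24, 12, 3, 3, 6, 27, 40]
Extract 24: [12, 6, 3, 3, 24, 27, 40]
Extract 12: [6, 3, 3, 12, 24, 27, 40]
Extract 6: [3, 3, 6, 12, 24, 27, 40]
Extract 3: [3, 3, 6, 12, 24, 27, 40]


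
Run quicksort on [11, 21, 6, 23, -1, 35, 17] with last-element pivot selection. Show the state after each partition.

Partition 1: pivot=17 at index 3 -> [11, 6, -1, 17, 21, 35, 23]
Partition 2: pivot=-1 at index 0 -> [-1, 6, 11, 17, 21, 35, 23]
Partition 3: pivot=11 at index 2 -> [-1, 6, 11, 17, 21, 35, 23]
Partition 4: pivot=23 at index 5 -> [-1, 6, 11, 17, 21, 23, 35]


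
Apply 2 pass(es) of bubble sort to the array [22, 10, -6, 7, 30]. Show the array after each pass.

After pass 1: [10, -6, 7, 22, 30] (3 swaps)
After pass 2: [-6, 7, 10, 22, 30] (2 swaps)
Total swaps: 5


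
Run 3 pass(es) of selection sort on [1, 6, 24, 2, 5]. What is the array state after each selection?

Pass 1: Select minimum 1 at index 0, swap -> [1, 6, 24, 2, 5]
Pass 2: Select minimum 2 at index 3, swap -> [1, 2, 24, 6, 5]
Pass 3: Select minimum 5 at index 4, swap -> [1, 2, 5, 6, 24]


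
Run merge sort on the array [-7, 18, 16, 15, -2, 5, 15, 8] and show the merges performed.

Divide and conquer:
  Merge [-7] + [18] -> [-7, 18]
  Merge [16] + [15] -> [15, 16]
  Merge [-7, 18] + [15, 16] -> [-7, 15, 16, 18]
  Merge [-2] + [5] -> [-2, 5]
  Merge [15] + [8] -> [8, 15]
  Merge [-2, 5] + [8, 15] -> [-2, 5, 8, 15]
  Merge [-7, 15, 16, 18] + [-2, 5, 8, 15] -> [-7, -2, 5, 8, 15, 15, 16, 18]


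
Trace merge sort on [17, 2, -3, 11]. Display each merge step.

Divide and conquer:
  Merge [17] + [2] -> [2, 17]
  Merge [-3] + [11] -> [-3, 11]
  Merge [2, 17] + [-3, 11] -> [-3, 2, 11, 17]


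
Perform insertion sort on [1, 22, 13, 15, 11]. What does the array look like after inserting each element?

First element 1 is already 'sorted'
Insert 22: shifted 0 elements -> [1, 22, 13, 15, 11]
Insert 13: shifted 1 elements -> [1, 13, 22, 15, 11]
Insert 15: shifted 1 elements -> [1, 13, 15, 22, 11]
Insert 11: shifted 3 elements -> [1, 11, 13, 15, 22]


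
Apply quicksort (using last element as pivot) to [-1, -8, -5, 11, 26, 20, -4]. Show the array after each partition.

Partition 1: pivot=-4 at index 2 -> [-8, -5, -4, 11, 26, 20, -1]
Partition 2: pivot=-5 at index 1 -> [-8, -5, -4, 11, 26, 20, -1]
Partition 3: pivot=-1 at index 3 -> [-8, -5, -4, -1, 26, 20, 11]
Partition 4: pivot=11 at index 4 -> [-8, -5, -4, -1, 11, 20, 26]
Partition 5: pivot=26 at index 6 -> [-8, -5, -4, -1, 11, 20, 26]


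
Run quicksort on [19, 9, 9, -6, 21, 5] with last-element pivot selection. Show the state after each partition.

Partition 1: pivot=5 at index 1 -> [-6, 5, 9, 19, 21, 9]
Partition 2: pivot=9 at index 3 -> [-6, 5, 9, 9, 21, 19]
Partition 3: pivot=19 at index 4 -> [-6, 5, 9, 9, 19, 21]


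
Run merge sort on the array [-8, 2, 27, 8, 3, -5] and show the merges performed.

Divide and conquer:
  Merge [2] + [27] -> [2, 27]
  Merge [-8] + [2, 27] -> [-8, 2, 27]
  Merge [3] + [-5] -> [-5, 3]
  Merge [8] + [-5, 3] -> [-5, 3, 8]
  Merge [-8, 2, 27] + [-5, 3, 8] -> [-8, -5, 2, 3, 8, 27]


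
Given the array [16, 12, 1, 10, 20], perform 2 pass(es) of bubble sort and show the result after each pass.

After pass 1: [12, 1, 10, 16, 20] (3 swaps)
After pass 2: [1, 10, 12, 16, 20] (2 swaps)
Total swaps: 5


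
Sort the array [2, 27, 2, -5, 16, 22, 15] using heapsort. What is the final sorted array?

Build heap: [27, 16, 22, -5, 2, 2, 15]
Extract 27: [22, 16, 15, -5, 2, 2, 27]
Extract 22: [16, 2, 15, -5, 2, 22, 27]
Extract 16: [15, 2, 2, -5, 16, 22, 27]
Extract 15: [2, -5, 2, 15, 16, 22, 27]
Extract 2: [2, -5, 2, 15, 16, 22, 27]
Extract 2: [-5, 2, 2, 15, 16, 22, 27]


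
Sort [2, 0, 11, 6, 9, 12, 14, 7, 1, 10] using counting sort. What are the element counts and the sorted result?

Count array: [1, 1, 1, 0, 0, 0, 1, 1, 0, 1, 1, 1, 1, 0, 1]
(count[i] = number of elements equal to i)
Cumulative count: [1, 2, 3, 3, 3, 3, 4, 5, 5, 6, 7, 8, 9, 9, 10]
Sorted: [0, 1, 2, 6, 7, 9, 10, 11, 12, 14]


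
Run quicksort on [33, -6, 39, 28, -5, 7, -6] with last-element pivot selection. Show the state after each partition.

Partition 1: pivot=-6 at index 1 -> [-6, -6, 39, 28, -5, 7, 33]
Partition 2: pivot=33 at index 5 -> [-6, -6, 28, -5, 7, 33, 39]
Partition 3: pivot=7 at index 3 -> [-6, -6, -5, 7, 28, 33, 39]


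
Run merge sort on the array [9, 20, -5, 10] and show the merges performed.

Divide and conquer:
  Merge [9] + [20] -> [9, 20]
  Merge [-5] + [10] -> [-5, 10]
  Merge [9, 20] + [-5, 10] -> [-5, 9, 10, 20]


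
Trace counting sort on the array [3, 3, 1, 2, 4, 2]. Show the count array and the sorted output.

Count array: [0, 1, 2, 2, 1]
(count[i] = number of elements equal to i)
Cumulative count: [0, 1, 3, 5, 6]
Sorted: [1, 2, 2, 3, 3, 4]


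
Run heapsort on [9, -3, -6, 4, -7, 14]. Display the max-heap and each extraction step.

Build heap: [14, 4, 9, -3, -7, -6]
Extract 14: [9, 4, -6, -3, -7, 14]
Extract 9: [4, -3, -6, -7, 9, 14]
Extract 4: [-3, -7, -6, 4, 9, 14]
Extract -3: [-6, -7, -3, 4, 9, 14]
Extract -6: [-7, -6, -3, 4, 9, 14]


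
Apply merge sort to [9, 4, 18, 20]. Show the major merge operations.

Divide and conquer:
  Merge [9] + [4] -> [4, 9]
  Merge [18] + [20] -> [18, 20]
  Merge [4, 9] + [18, 20] -> [4, 9, 18, 20]


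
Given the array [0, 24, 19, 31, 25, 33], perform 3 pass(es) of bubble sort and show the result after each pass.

After pass 1: [0, 19, 24, 25, 31, 33] (2 swaps)
After pass 2: [0, 19, 24, 25, 31, 33] (0 swaps)
After pass 3: [0, 19, 24, 25, 31, 33] (0 swaps)
Total swaps: 2


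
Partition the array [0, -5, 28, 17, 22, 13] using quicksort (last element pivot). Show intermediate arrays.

Partition 1: pivot=13 at index 2 -> [0, -5, 13, 17, 22, 28]
Partition 2: pivot=-5 at index 0 -> [-5, 0, 13, 17, 22, 28]
Partition 3: pivot=28 at index 5 -> [-5, 0, 13, 17, 22, 28]
Partition 4: pivot=22 at index 4 -> [-5, 0, 13, 17, 22, 28]


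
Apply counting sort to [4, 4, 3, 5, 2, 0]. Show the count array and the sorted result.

Count array: [1, 0, 1, 1, 2, 1]
(count[i] = number of elements equal to i)
Cumulative count: [1, 1, 2, 3, 5, 6]
Sorted: [0, 2, 3, 4, 4, 5]


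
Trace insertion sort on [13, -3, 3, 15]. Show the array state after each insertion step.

First element 13 is already 'sorted'
Insert -3: shifted 1 elements -> [-3, 13, 3, 15]
Insert 3: shifted 1 elements -> [-3, 3, 13, 15]
Insert 15: shifted 0 elements -> [-3, 3, 13, 15]


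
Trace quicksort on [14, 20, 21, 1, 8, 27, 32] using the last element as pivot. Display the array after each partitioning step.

Partition 1: pivot=32 at index 6 -> [14, 20, 21, 1, 8, 27, 32]
Partition 2: pivot=27 at index 5 -> [14, 20, 21, 1, 8, 27, 32]
Partition 3: pivot=8 at index 1 -> [1, 8, 21, 14, 20, 27, 32]
Partition 4: pivot=20 at index 3 -> [1, 8, 14, 20, 21, 27, 32]


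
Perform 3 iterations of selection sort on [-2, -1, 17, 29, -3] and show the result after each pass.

Pass 1: Select minimum -3 at index 4, swap -> [-3, -1, 17, 29, -2]
Pass 2: Select minimum -2 at index 4, swap -> [-3, -2, 17, 29, -1]
Pass 3: Select minimum -1 at index 4, swap -> [-3, -2, -1, 29, 17]


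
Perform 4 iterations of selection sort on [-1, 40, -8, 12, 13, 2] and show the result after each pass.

Pass 1: Select minimum -8 at index 2, swap -> [-8, 40, -1, 12, 13, 2]
Pass 2: Select minimum -1 at index 2, swap -> [-8, -1, 40, 12, 13, 2]
Pass 3: Select minimum 2 at index 5, swap -> [-8, -1, 2, 12, 13, 40]
Pass 4: Select minimum 12 at index 3, swap -> [-8, -1, 2, 12, 13, 40]


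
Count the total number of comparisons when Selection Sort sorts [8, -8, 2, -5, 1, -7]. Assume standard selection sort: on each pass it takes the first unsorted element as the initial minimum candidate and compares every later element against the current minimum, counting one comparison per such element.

Pass 1: scan indices 1..5 for the minimum = 5 comparison(s); min is -8, place at index 0 -> [-8, 8, 2, -5, 1, -7]
Pass 2: scan indices 2..5 for the minimum = 4 comparison(s); min is -7, place at index 1 -> [-8, -7, 2, -5, 1, 8]
Pass 3: scan indices 3..5 for the minimum = 3 comparison(s); min is -5, place at index 2 -> [-8, -7, -5, 2, 1, 8]
Pass 4: scan indices 4..5 for the minimum = 2 comparison(s); min is 1, place at index 3 -> [-8, -7, -5, 1, 2, 8]
Pass 5: scan indices 5..5 for the minimum = 1 comparison(s); min is 2, place at index 4 -> [-8, -7, -5, 1, 2, 8]
Selection sort always scans the whole unsorted suffix, so the count is (n-1) + (n-2) + ... + 1 = n(n-1)/2 = 6*5/2 = 15 regardless of the input order.
Total comparisons: 5 + 4 + 3 + 2 + 1 = 15


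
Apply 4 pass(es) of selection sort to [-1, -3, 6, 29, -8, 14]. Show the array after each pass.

Pass 1: Select minimum -8 at index 4, swap -> [-8, -3, 6, 29, -1, 14]
Pass 2: Select minimum -3 at index 1, swap -> [-8, -3, 6, 29, -1, 14]
Pass 3: Select minimum -1 at index 4, swap -> [-8, -3, -1, 29, 6, 14]
Pass 4: Select minimum 6 at index 4, swap -> [-8, -3, -1, 6, 29, 14]


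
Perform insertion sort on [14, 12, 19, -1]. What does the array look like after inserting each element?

First element 14 is already 'sorted'
Insert 12: shifted 1 elements -> [12, 14, 19, -1]
Insert 19: shifted 0 elements -> [12, 14, 19, -1]
Insert -1: shifted 3 elements -> [-1, 12, 14, 19]


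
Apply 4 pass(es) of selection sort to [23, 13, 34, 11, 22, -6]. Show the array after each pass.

Pass 1: Select minimum -6 at index 5, swap -> [-6, 13, 34, 11, 22, 23]
Pass 2: Select minimum 11 at index 3, swap -> [-6, 11, 34, 13, 22, 23]
Pass 3: Select minimum 13 at index 3, swap -> [-6, 11, 13, 34, 22, 23]
Pass 4: Select minimum 22 at index 4, swap -> [-6, 11, 13, 22, 34, 23]


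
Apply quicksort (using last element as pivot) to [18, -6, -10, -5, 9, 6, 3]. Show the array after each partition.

Partition 1: pivot=3 at index 3 -> [-6, -10, -5, 3, 9, 6, 18]
Partition 2: pivot=-5 at index 2 -> [-6, -10, -5, 3, 9, 6, 18]
Partition 3: pivot=-10 at index 0 -> [-10, -6, -5, 3, 9, 6, 18]
Partition 4: pivot=18 at index 6 -> [-10, -6, -5, 3, 9, 6, 18]
Partition 5: pivot=6 at index 4 -> [-10, -6, -5, 3, 6, 9, 18]


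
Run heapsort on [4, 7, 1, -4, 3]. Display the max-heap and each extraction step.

Build heap: [7, 4, 1, -4, 3]
Extract 7: [4, 3, 1, -4, 7]
Extract 4: [3, -4, 1, 4, 7]
Extract 3: [1, -4, 3, 4, 7]
Extract 1: [-4, 1, 3, 4, 7]


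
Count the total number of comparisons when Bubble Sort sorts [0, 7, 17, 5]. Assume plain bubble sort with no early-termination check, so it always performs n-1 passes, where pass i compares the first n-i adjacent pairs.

Pass 1: compare adjacent pairs (0,1)..(2,3) = 3 comparison(s), 1 swap(s) -> [0, 7, 5, 17]
Pass 2: compare adjacent pairs (0,1)..(1,2) = 2 comparison(s), 1 swap(s) -> [0, 5, 7, 17]
Pass 3: compare adjacent pairs (0,1)..(0,1) = 1 comparison(s), 0 swap(s) -> [0, 5, 7, 17]
Total comparisons: 3 + 2 + 1 = 6


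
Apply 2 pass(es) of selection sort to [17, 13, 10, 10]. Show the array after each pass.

Pass 1: Select minimum 10 at index 2, swap -> [10, 13, 17, 10]
Pass 2: Select minimum 10 at index 3, swap -> [10, 10, 17, 13]


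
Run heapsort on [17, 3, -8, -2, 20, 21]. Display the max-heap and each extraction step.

Build heap: [21, 20, 17, -2, 3, -8]
Extract 21: [20, 3, 17, -2, -8, 21]
Extract 20: [17, 3, -8, -2, 20, 21]
Extract 17: [3, -2, -8, 17, 20, 21]
Extract 3: [-2, -8, 3, 17, 20, 21]
Extract -2: [-8, -2, 3, 17, 20, 21]


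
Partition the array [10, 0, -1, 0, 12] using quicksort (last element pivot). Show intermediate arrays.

Partition 1: pivot=12 at index 4 -> [10, 0, -1, 0, 12]
Partition 2: pivot=0 at index 2 -> [0, -1, 0, 10, 12]
Partition 3: pivot=-1 at index 0 -> [-1, 0, 0, 10, 12]


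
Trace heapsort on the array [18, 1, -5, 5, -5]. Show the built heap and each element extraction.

Build heap: [18, 5, -5, 1, -5]
Extract 18: [5, 1, -5, -5, 18]
Extract 5: [1, -5, -5, 5, 18]
Extract 1: [-5, -5, 1, 5, 18]
Extract -5: [-5, -5, 1, 5, 18]


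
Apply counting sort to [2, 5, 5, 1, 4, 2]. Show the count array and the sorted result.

Count array: [0, 1, 2, 0, 1, 2]
(count[i] = number of elements equal to i)
Cumulative count: [0, 1, 3, 3, 4, 6]
Sorted: [1, 2, 2, 4, 5, 5]


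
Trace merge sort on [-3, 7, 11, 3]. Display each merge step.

Divide and conquer:
  Merge [-3] + [7] -> [-3, 7]
  Merge [11] + [3] -> [3, 11]
  Merge [-3, 7] + [3, 11] -> [-3, 3, 7, 11]


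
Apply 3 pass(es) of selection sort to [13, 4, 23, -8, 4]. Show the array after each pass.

Pass 1: Select minimum -8 at index 3, swap -> [-8, 4, 23, 13, 4]
Pass 2: Select minimum 4 at index 1, swap -> [-8, 4, 23, 13, 4]
Pass 3: Select minimum 4 at index 4, swap -> [-8, 4, 4, 13, 23]


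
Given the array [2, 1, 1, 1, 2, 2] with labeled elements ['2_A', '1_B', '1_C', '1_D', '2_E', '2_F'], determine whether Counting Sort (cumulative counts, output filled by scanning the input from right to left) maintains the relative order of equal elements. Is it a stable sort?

Trace Counting Sort on the labeled array (the key is the number; the letter only tracks identity):
  Counts for values 0..2: [0, 3, 3]
  Cumulative counts: [0, 3, 6]
  Scan right to left: place 2_F at output index 5
  Scan right to left: place 2_E at output index 4
  Scan right to left: place 1_D at output index 2
  Scan right to left: place 1_C at output index 1
  Scan right to left: place 1_B at output index 0
  Scan right to left: place 2_A at output index 3
  Output: [1_B, 1_C, 1_D, 2_A, 2_E, 2_F]
Equal keys:
  value 1: originally 1_B, 1_C, 1_D; after sorting 1_B, 1_C, 1_D -> order preserved
  value 2: originally 2_A, 2_E, 2_F; after sorting 2_A, 2_E, 2_F -> order preserved
All equal keys kept their original relative order. Counting Sort is stable: scanning the input right to left with decreasing cumulative counts places later duplicates at later output positions.
Answer: Stable


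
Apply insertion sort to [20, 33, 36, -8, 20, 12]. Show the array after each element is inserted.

First element 20 is already 'sorted'
Insert 33: shifted 0 elements -> [20, 33, 36, -8, 20, 12]
Insert 36: shifted 0 elements -> [20, 33, 36, -8, 20, 12]
Insert -8: shifted 3 elements -> [-8, 20, 33, 36, 20, 12]
Insert 20: shifted 2 elements -> [-8, 20, 20, 33, 36, 12]
Insert 12: shifted 4 elements -> [-8, 12, 20, 20, 33, 36]


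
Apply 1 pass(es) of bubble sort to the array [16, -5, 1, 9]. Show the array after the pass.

After pass 1: [-5, 1, 9, 16] (3 swaps)
Total swaps: 3


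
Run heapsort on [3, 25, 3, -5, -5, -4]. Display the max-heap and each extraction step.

Build heap: [25, 3, 3, -5, -5, -4]
Extract 25: [3, -4, 3, -5, -5, 25]
Extract 3: [3, -4, -5, -5, 3, 25]
Extract 3: [-4, -5, -5, 3, 3, 25]
Extract -4: [-5, -5, -4, 3, 3, 25]
Extract -5: [-5, -5, -4, 3, 3, 25]


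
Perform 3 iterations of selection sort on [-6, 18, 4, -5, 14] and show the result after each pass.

Pass 1: Select minimum -6 at index 0, swap -> [-6, 18, 4, -5, 14]
Pass 2: Select minimum -5 at index 3, swap -> [-6, -5, 4, 18, 14]
Pass 3: Select minimum 4 at index 2, swap -> [-6, -5, 4, 18, 14]


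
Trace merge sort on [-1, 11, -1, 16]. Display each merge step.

Divide and conquer:
  Merge [-1] + [11] -> [-1, 11]
  Merge [-1] + [16] -> [-1, 16]
  Merge [-1, 11] + [-1, 16] -> [-1, -1, 11, 16]


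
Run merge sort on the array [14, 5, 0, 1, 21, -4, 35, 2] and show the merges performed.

Divide and conquer:
  Merge [14] + [5] -> [5, 14]
  Merge [0] + [1] -> [0, 1]
  Merge [5, 14] + [0, 1] -> [0, 1, 5, 14]
  Merge [21] + [-4] -> [-4, 21]
  Merge [35] + [2] -> [2, 35]
  Merge [-4, 21] + [2, 35] -> [-4, 2, 21, 35]
  Merge [0, 1, 5, 14] + [-4, 2, 21, 35] -> [-4, 0, 1, 2, 5, 14, 21, 35]


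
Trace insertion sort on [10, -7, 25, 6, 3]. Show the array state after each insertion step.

First element 10 is already 'sorted'
Insert -7: shifted 1 elements -> [-7, 10, 25, 6, 3]
Insert 25: shifted 0 elements -> [-7, 10, 25, 6, 3]
Insert 6: shifted 2 elements -> [-7, 6, 10, 25, 3]
Insert 3: shifted 3 elements -> [-7, 3, 6, 10, 25]


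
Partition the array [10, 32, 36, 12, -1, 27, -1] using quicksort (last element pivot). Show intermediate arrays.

Partition 1: pivot=-1 at index 1 -> [-1, -1, 36, 12, 10, 27, 32]
Partition 2: pivot=32 at index 5 -> [-1, -1, 12, 10, 27, 32, 36]
Partition 3: pivot=27 at index 4 -> [-1, -1, 12, 10, 27, 32, 36]
Partition 4: pivot=10 at index 2 -> [-1, -1, 10, 12, 27, 32, 36]


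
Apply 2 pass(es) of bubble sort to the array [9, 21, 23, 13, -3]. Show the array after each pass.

After pass 1: [9, 21, 13, -3, 23] (2 swaps)
After pass 2: [9, 13, -3, 21, 23] (2 swaps)
Total swaps: 4


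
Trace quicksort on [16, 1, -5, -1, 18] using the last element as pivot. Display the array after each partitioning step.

Partition 1: pivot=18 at index 4 -> [16, 1, -5, -1, 18]
Partition 2: pivot=-1 at index 1 -> [-5, -1, 16, 1, 18]
Partition 3: pivot=1 at index 2 -> [-5, -1, 1, 16, 18]


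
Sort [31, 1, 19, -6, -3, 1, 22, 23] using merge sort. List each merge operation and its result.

Divide and conquer:
  Merge [31] + [1] -> [1, 31]
  Merge [19] + [-6] -> [-6, 19]
  Merge [1, 31] + [-6, 19] -> [-6, 1, 19, 31]
  Merge [-3] + [1] -> [-3, 1]
  Merge [22] + [23] -> [22, 23]
  Merge [-3, 1] + [22, 23] -> [-3, 1, 22, 23]
  Merge [-6, 1, 19, 31] + [-3, 1, 22, 23] -> [-6, -3, 1, 1, 19, 22, 23, 31]


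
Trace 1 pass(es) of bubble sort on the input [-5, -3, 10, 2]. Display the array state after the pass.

After pass 1: [-5, -3, 2, 10] (1 swaps)
Total swaps: 1


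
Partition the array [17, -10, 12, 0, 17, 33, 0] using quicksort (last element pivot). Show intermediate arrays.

Partition 1: pivot=0 at index 2 -> [-10, 0, 0, 17, 17, 33, 12]
Partition 2: pivot=0 at index 1 -> [-10, 0, 0, 17, 17, 33, 12]
Partition 3: pivot=12 at index 3 -> [-10, 0, 0, 12, 17, 33, 17]
Partition 4: pivot=17 at index 5 -> [-10, 0, 0, 12, 17, 17, 33]


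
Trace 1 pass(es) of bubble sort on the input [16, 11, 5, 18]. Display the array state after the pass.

After pass 1: [11, 5, 16, 18] (2 swaps)
Total swaps: 2


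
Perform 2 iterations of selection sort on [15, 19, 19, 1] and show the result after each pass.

Pass 1: Select minimum 1 at index 3, swap -> [1, 19, 19, 15]
Pass 2: Select minimum 15 at index 3, swap -> [1, 15, 19, 19]


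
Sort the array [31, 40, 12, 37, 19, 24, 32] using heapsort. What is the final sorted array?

Build heap: [40, 37, 32, 31, 19, 24, 12]
Extract 40: [37, 31, 32, 12, 19, 24, 40]
Extract 37: [32, 31, 24, 12, 19, 37, 40]
Extract 32: [31, 19, 24, 12, 32, 37, 40]
Extract 31: [24, 19, 12, 31, 32, 37, 40]
Extract 24: [19, 12, 24, 31, 32, 37, 40]
Extract 19: [12, 19, 24, 31, 32, 37, 40]


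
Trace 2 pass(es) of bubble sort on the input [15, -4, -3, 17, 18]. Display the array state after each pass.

After pass 1: [-4, -3, 15, 17, 18] (2 swaps)
After pass 2: [-4, -3, 15, 17, 18] (0 swaps)
Total swaps: 2


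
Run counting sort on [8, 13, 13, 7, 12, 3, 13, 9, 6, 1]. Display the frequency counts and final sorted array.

Count array: [0, 1, 0, 1, 0, 0, 1, 1, 1, 1, 0, 0, 1, 3]
(count[i] = number of elements equal to i)
Cumulative count: [0, 1, 1, 2, 2, 2, 3, 4, 5, 6, 6, 6, 7, 10]
Sorted: [1, 3, 6, 7, 8, 9, 12, 13, 13, 13]


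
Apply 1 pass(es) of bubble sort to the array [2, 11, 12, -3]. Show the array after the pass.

After pass 1: [2, 11, -3, 12] (1 swaps)
Total swaps: 1


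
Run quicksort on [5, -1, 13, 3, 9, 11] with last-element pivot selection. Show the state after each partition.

Partition 1: pivot=11 at index 4 -> [5, -1, 3, 9, 11, 13]
Partition 2: pivot=9 at index 3 -> [5, -1, 3, 9, 11, 13]
Partition 3: pivot=3 at index 1 -> [-1, 3, 5, 9, 11, 13]


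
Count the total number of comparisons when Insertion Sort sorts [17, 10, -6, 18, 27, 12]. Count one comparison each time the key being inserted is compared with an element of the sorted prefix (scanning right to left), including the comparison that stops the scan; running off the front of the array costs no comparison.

Insert 10: 17 > 10 (shift), reached front = 1 comparison(s) -> [10, 17, -6, 18, 27, 12]
Insert -6: 17 > -6 (shift), 10 > -6 (shift), reached front = 2 comparison(s) -> [-6, 10, 17, 18, 27, 12]
Insert 18: 17 <= 18 (stop) = 1 comparison(s) -> [-6, 10, 17, 18, 27, 12]
Insert 27: 18 <= 27 (stop) = 1 comparison(s) -> [-6, 10, 17, 18, 27, 12]
Insert 12: 27 > 12 (shift), 18 > 12 (shift), 17 > 12 (shift), 10 <= 12 (stop) = 4 comparison(s) -> [-6, 10, 12, 17, 18, 27]
Total comparisons: 1 + 2 + 1 + 1 + 4 = 9


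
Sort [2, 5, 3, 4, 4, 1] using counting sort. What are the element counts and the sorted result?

Count array: [0, 1, 1, 1, 2, 1]
(count[i] = number of elements equal to i)
Cumulative count: [0, 1, 2, 3, 5, 6]
Sorted: [1, 2, 3, 4, 4, 5]


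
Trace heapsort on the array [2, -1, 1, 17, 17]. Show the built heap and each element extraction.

Build heap: [17, 17, 1, -1, 2]
Extract 17: [17, 2, 1, -1, 17]
Extract 17: [2, -1, 1, 17, 17]
Extract 2: [1, -1, 2, 17, 17]
Extract 1: [-1, 1, 2, 17, 17]


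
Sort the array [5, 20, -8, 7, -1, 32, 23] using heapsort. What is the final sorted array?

Build heap: [32, 20, 23, 7, -1, -8, 5]
Extract 32: [23, 20, 5, 7, -1, -8, 32]
Extract 23: [20, 7, 5, -8, -1, 23, 32]
Extract 20: [7, -1, 5, -8, 20, 23, 32]
Extract 7: [5, -1, -8, 7, 20, 23, 32]
Extract 5: [-1, -8, 5, 7, 20, 23, 32]
Extract -1: [-8, -1, 5, 7, 20, 23, 32]


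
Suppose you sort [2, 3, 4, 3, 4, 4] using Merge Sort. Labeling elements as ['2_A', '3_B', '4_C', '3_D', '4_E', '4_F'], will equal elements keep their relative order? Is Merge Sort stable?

Trace Merge Sort on the labeled array (the key is the number; the letter only tracks identity):
  Merge [3_B] + [4_C] -> [3_B, 4_C]
  Merge [2_A] + [3_B, 4_C] -> [2_A, 3_B, 4_C]
  Merge [4_E] + [4_F] -> [4_E, 4_F]
  Merge [3_D] + [4_E, 4_F] -> [3_D, 4_E, 4_F]
  Merge [2_A, 3_B, 4_C] + [3_D, 4_E, 4_F] -> [2_A, 3_B, 3_D, 4_C, 4_E, 4_F]
Final order: [2_A, 3_B, 3_D, 4_C, 4_E, 4_F]
Equal keys:
  value 3: originally 3_B, 3_D; after sorting 3_B, 3_D -> order preserved
  value 4: originally 4_C, 4_E, 4_F; after sorting 4_C, 4_E, 4_F -> order preserved
All equal keys kept their original relative order. Merge Sort is stable: when the heads of the two halves are equal the merge takes from the left half first.
Answer: Stable


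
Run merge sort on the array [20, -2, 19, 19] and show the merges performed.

Divide and conquer:
  Merge [20] + [-2] -> [-2, 20]
  Merge [19] + [19] -> [19, 19]
  Merge [-2, 20] + [19, 19] -> [-2, 19, 19, 20]


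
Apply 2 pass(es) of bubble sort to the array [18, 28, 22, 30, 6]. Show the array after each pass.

After pass 1: [18, 22, 28, 6, 30] (2 swaps)
After pass 2: [18, 22, 6, 28, 30] (1 swaps)
Total swaps: 3


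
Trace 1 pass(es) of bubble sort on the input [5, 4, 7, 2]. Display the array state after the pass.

After pass 1: [4, 5, 2, 7] (2 swaps)
Total swaps: 2


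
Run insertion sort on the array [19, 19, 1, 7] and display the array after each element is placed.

First element 19 is already 'sorted'
Insert 19: shifted 0 elements -> [19, 19, 1, 7]
Insert 1: shifted 2 elements -> [1, 19, 19, 7]
Insert 7: shifted 2 elements -> [1, 7, 19, 19]


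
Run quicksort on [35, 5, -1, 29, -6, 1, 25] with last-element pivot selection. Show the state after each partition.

Partition 1: pivot=25 at index 4 -> [5, -1, -6, 1, 25, 29, 35]
Partition 2: pivot=1 at index 2 -> [-1, -6, 1, 5, 25, 29, 35]
Partition 3: pivot=-6 at index 0 -> [-6, -1, 1, 5, 25, 29, 35]
Partition 4: pivot=35 at index 6 -> [-6, -1, 1, 5, 25, 29, 35]


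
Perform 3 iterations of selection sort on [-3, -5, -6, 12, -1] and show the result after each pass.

Pass 1: Select minimum -6 at index 2, swap -> [-6, -5, -3, 12, -1]
Pass 2: Select minimum -5 at index 1, swap -> [-6, -5, -3, 12, -1]
Pass 3: Select minimum -3 at index 2, swap -> [-6, -5, -3, 12, -1]


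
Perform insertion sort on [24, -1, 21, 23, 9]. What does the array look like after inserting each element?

First element 24 is already 'sorted'
Insert -1: shifted 1 elements -> [-1, 24, 21, 23, 9]
Insert 21: shifted 1 elements -> [-1, 21, 24, 23, 9]
Insert 23: shifted 1 elements -> [-1, 21, 23, 24, 9]
Insert 9: shifted 3 elements -> [-1, 9, 21, 23, 24]


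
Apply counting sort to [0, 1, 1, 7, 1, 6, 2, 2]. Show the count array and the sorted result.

Count array: [1, 3, 2, 0, 0, 0, 1, 1]
(count[i] = number of elements equal to i)
Cumulative count: [1, 4, 6, 6, 6, 6, 7, 8]
Sorted: [0, 1, 1, 1, 2, 2, 6, 7]


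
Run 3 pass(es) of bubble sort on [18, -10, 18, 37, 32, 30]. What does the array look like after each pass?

After pass 1: [-10, 18, 18, 32, 30, 37] (3 swaps)
After pass 2: [-10, 18, 18, 30, 32, 37] (1 swaps)
After pass 3: [-10, 18, 18, 30, 32, 37] (0 swaps)
Total swaps: 4


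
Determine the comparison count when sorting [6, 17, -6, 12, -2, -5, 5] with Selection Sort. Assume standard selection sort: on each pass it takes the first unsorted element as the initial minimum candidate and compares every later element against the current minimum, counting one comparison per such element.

Pass 1: scan indices 1..6 for the minimum = 6 comparison(s); min is -6, place at index 0 -> [-6, 17, 6, 12, -2, -5, 5]
Pass 2: scan indices 2..6 for the minimum = 5 comparison(s); min is -5, place at index 1 -> [-6, -5, 6, 12, -2, 17, 5]
Pass 3: scan indices 3..6 for the minimum = 4 comparison(s); min is -2, place at index 2 -> [-6, -5, -2, 12, 6, 17, 5]
Pass 4: scan indices 4..6 for the minimum = 3 comparison(s); min is 5, place at index 3 -> [-6, -5, -2, 5, 6, 17, 12]
Pass 5: scan indices 5..6 for the minimum = 2 comparison(s); min is 6, place at index 4 -> [-6, -5, -2, 5, 6, 17, 12]
Pass 6: scan indices 6..6 for the minimum = 1 comparison(s); min is 12, place at index 5 -> [-6, -5, -2, 5, 6, 12, 17]
Selection sort always scans the whole unsorted suffix, so the count is (n-1) + (n-2) + ... + 1 = n(n-1)/2 = 7*6/2 = 21 regardless of the input order.
Total comparisons: 6 + 5 + 4 + 3 + 2 + 1 = 21


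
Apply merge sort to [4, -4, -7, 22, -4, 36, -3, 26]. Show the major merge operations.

Divide and conquer:
  Merge [4] + [-4] -> [-4, 4]
  Merge [-7] + [22] -> [-7, 22]
  Merge [-4, 4] + [-7, 22] -> [-7, -4, 4, 22]
  Merge [-4] + [36] -> [-4, 36]
  Merge [-3] + [26] -> [-3, 26]
  Merge [-4, 36] + [-3, 26] -> [-4, -3, 26, 36]
  Merge [-7, -4, 4, 22] + [-4, -3, 26, 36] -> [-7, -4, -4, -3, 4, 22, 26, 36]


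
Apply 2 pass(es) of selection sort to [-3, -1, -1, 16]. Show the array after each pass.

Pass 1: Select minimum -3 at index 0, swap -> [-3, -1, -1, 16]
Pass 2: Select minimum -1 at index 1, swap -> [-3, -1, -1, 16]


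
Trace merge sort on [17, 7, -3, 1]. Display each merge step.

Divide and conquer:
  Merge [17] + [7] -> [7, 17]
  Merge [-3] + [1] -> [-3, 1]
  Merge [7, 17] + [-3, 1] -> [-3, 1, 7, 17]


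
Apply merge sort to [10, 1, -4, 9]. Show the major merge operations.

Divide and conquer:
  Merge [10] + [1] -> [1, 10]
  Merge [-4] + [9] -> [-4, 9]
  Merge [1, 10] + [-4, 9] -> [-4, 1, 9, 10]


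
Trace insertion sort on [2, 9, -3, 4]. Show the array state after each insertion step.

First element 2 is already 'sorted'
Insert 9: shifted 0 elements -> [2, 9, -3, 4]
Insert -3: shifted 2 elements -> [-3, 2, 9, 4]
Insert 4: shifted 1 elements -> [-3, 2, 4, 9]


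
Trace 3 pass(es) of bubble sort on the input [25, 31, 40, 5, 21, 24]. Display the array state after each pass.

After pass 1: [25, 31, 5, 21, 24, 40] (3 swaps)
After pass 2: [25, 5, 21, 24, 31, 40] (3 swaps)
After pass 3: [5, 21, 24, 25, 31, 40] (3 swaps)
Total swaps: 9


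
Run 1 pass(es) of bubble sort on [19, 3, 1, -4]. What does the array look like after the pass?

After pass 1: [3, 1, -4, 19] (3 swaps)
Total swaps: 3


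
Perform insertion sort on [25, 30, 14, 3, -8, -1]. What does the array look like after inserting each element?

First element 25 is already 'sorted'
Insert 30: shifted 0 elements -> [25, 30, 14, 3, -8, -1]
Insert 14: shifted 2 elements -> [14, 25, 30, 3, -8, -1]
Insert 3: shifted 3 elements -> [3, 14, 25, 30, -8, -1]
Insert -8: shifted 4 elements -> [-8, 3, 14, 25, 30, -1]
Insert -1: shifted 4 elements -> [-8, -1, 3, 14, 25, 30]


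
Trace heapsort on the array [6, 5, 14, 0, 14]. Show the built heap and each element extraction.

Build heap: [14, 6, 14, 0, 5]
Extract 14: [14, 6, 5, 0, 14]
Extract 14: [6, 0, 5, 14, 14]
Extract 6: [5, 0, 6, 14, 14]
Extract 5: [0, 5, 6, 14, 14]


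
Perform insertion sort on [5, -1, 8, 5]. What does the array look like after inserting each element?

First element 5 is already 'sorted'
Insert -1: shifted 1 elements -> [-1, 5, 8, 5]
Insert 8: shifted 0 elements -> [-1, 5, 8, 5]
Insert 5: shifted 1 elements -> [-1, 5, 5, 8]


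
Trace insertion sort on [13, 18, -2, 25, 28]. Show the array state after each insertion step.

First element 13 is already 'sorted'
Insert 18: shifted 0 elements -> [13, 18, -2, 25, 28]
Insert -2: shifted 2 elements -> [-2, 13, 18, 25, 28]
Insert 25: shifted 0 elements -> [-2, 13, 18, 25, 28]
Insert 28: shifted 0 elements -> [-2, 13, 18, 25, 28]


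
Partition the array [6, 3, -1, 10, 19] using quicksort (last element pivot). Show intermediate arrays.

Partition 1: pivot=19 at index 4 -> [6, 3, -1, 10, 19]
Partition 2: pivot=10 at index 3 -> [6, 3, -1, 10, 19]
Partition 3: pivot=-1 at index 0 -> [-1, 3, 6, 10, 19]
Partition 4: pivot=6 at index 2 -> [-1, 3, 6, 10, 19]


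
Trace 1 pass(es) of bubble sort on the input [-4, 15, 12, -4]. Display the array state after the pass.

After pass 1: [-4, 12, -4, 15] (2 swaps)
Total swaps: 2


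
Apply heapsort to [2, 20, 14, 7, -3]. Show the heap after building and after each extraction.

Build heap: [20, 7, 14, 2, -3]
Extract 20: [14, 7, -3, 2, 20]
Extract 14: [7, 2, -3, 14, 20]
Extract 7: [2, -3, 7, 14, 20]
Extract 2: [-3, 2, 7, 14, 20]


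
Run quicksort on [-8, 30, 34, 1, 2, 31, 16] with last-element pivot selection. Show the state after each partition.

Partition 1: pivot=16 at index 3 -> [-8, 1, 2, 16, 34, 31, 30]
Partition 2: pivot=2 at index 2 -> [-8, 1, 2, 16, 34, 31, 30]
Partition 3: pivot=1 at index 1 -> [-8, 1, 2, 16, 34, 31, 30]
Partition 4: pivot=30 at index 4 -> [-8, 1, 2, 16, 30, 31, 34]
Partition 5: pivot=34 at index 6 -> [-8, 1, 2, 16, 30, 31, 34]


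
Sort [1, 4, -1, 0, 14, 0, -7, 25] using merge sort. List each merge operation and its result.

Divide and conquer:
  Merge [1] + [4] -> [1, 4]
  Merge [-1] + [0] -> [-1, 0]
  Merge [1, 4] + [-1, 0] -> [-1, 0, 1, 4]
  Merge [14] + [0] -> [0, 14]
  Merge [-7] + [25] -> [-7, 25]
  Merge [0, 14] + [-7, 25] -> [-7, 0, 14, 25]
  Merge [-1, 0, 1, 4] + [-7, 0, 14, 25] -> [-7, -1, 0, 0, 1, 4, 14, 25]


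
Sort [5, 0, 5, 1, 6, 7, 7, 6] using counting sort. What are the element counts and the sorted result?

Count array: [1, 1, 0, 0, 0, 2, 2, 2]
(count[i] = number of elements equal to i)
Cumulative count: [1, 2, 2, 2, 2, 4, 6, 8]
Sorted: [0, 1, 5, 5, 6, 6, 7, 7]
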